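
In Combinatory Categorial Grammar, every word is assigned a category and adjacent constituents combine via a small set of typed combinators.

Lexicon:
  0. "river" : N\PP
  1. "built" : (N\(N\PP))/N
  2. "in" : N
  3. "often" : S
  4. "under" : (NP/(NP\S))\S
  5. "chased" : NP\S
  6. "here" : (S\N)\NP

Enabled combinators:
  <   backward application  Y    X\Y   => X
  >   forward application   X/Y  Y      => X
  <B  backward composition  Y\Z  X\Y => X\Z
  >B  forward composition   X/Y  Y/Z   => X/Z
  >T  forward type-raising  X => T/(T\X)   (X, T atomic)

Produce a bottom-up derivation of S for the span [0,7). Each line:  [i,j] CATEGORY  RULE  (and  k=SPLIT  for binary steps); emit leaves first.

[0,7] S   <
  [0,3] N   <
    [0,1] "river" : N\PP
    [1,3] N\(N\PP)   >
      [1,2] "built" : (N\(N\PP))/N
      [2,3] "in" : N
  [3,7] S\N   <
    [3,6] NP   >
      [3,5] NP/(NP\S)   <
        [3,4] "often" : S
        [4,5] "under" : (NP/(NP\S))\S
      [5,6] "chased" : NP\S
    [6,7] "here" : (S\N)\NP

[0,1] N\PP  lex  "river"
[1,2] (N\(N\PP))/N  lex  "built"
[2,3] N  lex  "in"
[1,3] N\(N\PP)  >  k=2
[0,3] N  <  k=1
[3,4] S  lex  "often"
[4,5] (NP/(NP\S))\S  lex  "under"
[3,5] NP/(NP\S)  <  k=4
[5,6] NP\S  lex  "chased"
[3,6] NP  >  k=5
[6,7] (S\N)\NP  lex  "here"
[3,7] S\N  <  k=6
[0,7] S  <  k=3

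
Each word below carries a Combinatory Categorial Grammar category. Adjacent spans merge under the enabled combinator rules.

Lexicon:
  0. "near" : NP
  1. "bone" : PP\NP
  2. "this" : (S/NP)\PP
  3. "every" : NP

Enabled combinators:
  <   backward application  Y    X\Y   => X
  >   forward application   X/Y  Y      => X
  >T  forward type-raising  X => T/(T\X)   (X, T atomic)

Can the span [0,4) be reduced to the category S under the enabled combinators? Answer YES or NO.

YES

[0,4] S   >
  [0,3] S/NP   <
    [0,2] PP   >
      [0,1] PP/(PP\NP)   >T
        [0,1] "near" : NP
      [1,2] "bone" : PP\NP
    [2,3] "this" : (S/NP)\PP
  [3,4] "every" : NP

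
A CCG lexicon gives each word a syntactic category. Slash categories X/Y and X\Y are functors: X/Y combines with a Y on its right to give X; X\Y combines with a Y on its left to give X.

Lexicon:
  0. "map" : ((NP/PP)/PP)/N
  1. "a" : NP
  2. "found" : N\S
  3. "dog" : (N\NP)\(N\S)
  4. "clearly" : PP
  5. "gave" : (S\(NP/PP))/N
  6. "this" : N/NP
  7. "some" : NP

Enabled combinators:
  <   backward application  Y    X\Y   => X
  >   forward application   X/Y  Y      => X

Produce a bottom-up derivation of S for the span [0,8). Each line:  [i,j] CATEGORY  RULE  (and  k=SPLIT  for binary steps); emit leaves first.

[0,8] S   <
  [0,5] NP/PP   >
    [0,4] (NP/PP)/PP   >
      [0,1] "map" : ((NP/PP)/PP)/N
      [1,4] N   <
        [1,2] "a" : NP
        [2,4] N\NP   <
          [2,3] "found" : N\S
          [3,4] "dog" : (N\NP)\(N\S)
    [4,5] "clearly" : PP
  [5,8] S\(NP/PP)   >
    [5,6] "gave" : (S\(NP/PP))/N
    [6,8] N   >
      [6,7] "this" : N/NP
      [7,8] "some" : NP

[0,1] ((NP/PP)/PP)/N  lex  "map"
[1,2] NP  lex  "a"
[2,3] N\S  lex  "found"
[3,4] (N\NP)\(N\S)  lex  "dog"
[2,4] N\NP  <  k=3
[1,4] N  <  k=2
[0,4] (NP/PP)/PP  >  k=1
[4,5] PP  lex  "clearly"
[0,5] NP/PP  >  k=4
[5,6] (S\(NP/PP))/N  lex  "gave"
[6,7] N/NP  lex  "this"
[7,8] NP  lex  "some"
[6,8] N  >  k=7
[5,8] S\(NP/PP)  >  k=6
[0,8] S  <  k=5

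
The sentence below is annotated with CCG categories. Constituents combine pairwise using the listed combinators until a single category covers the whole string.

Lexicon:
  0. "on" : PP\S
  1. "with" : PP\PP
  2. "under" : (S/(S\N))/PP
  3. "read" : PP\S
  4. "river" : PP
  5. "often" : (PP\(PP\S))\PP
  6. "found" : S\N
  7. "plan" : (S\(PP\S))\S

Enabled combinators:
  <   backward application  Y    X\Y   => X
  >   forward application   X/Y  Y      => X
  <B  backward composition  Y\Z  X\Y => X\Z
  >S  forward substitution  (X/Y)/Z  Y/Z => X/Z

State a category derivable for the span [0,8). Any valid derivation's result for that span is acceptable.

S

[0,8] S   <
  [0,2] PP\S   <B
    [0,1] "on" : PP\S
    [1,2] "with" : PP\PP
  [2,8] S\(PP\S)   <
    [2,7] S   >
      [2,6] S/(S\N)   >
        [2,3] "under" : (S/(S\N))/PP
        [3,6] PP   <
          [3,4] "read" : PP\S
          [4,6] PP\(PP\S)   <
            [4,5] "river" : PP
            [5,6] "often" : (PP\(PP\S))\PP
      [6,7] "found" : S\N
    [7,8] "plan" : (S\(PP\S))\S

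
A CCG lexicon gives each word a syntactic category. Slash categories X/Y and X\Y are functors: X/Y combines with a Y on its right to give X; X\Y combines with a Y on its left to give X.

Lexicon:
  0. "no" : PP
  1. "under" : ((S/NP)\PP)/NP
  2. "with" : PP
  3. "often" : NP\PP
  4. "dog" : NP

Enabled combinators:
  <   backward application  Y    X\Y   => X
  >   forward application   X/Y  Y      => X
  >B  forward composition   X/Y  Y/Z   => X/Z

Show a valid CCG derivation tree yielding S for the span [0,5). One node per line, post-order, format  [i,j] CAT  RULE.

[0,5] S   >
  [0,4] S/NP   <
    [0,1] "no" : PP
    [1,4] (S/NP)\PP   >
      [1,2] "under" : ((S/NP)\PP)/NP
      [2,4] NP   <
        [2,3] "with" : PP
        [3,4] "often" : NP\PP
  [4,5] "dog" : NP

[0,1] PP  lex  "no"
[1,2] ((S/NP)\PP)/NP  lex  "under"
[2,3] PP  lex  "with"
[3,4] NP\PP  lex  "often"
[2,4] NP  <  k=3
[1,4] (S/NP)\PP  >  k=2
[0,4] S/NP  <  k=1
[4,5] NP  lex  "dog"
[0,5] S  >  k=4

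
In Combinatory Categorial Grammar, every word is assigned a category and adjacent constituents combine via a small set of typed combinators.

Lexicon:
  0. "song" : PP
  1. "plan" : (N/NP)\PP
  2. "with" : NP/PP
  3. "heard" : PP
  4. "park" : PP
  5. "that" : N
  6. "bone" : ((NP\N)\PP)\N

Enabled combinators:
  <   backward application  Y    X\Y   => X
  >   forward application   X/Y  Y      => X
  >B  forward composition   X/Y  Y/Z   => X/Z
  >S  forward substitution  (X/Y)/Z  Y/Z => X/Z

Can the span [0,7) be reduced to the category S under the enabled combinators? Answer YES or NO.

NO

PP (N/NP)\PP NP/PP PP PP N ((NP\N)\PP)\N
CKY chart[0,7] = {NP}; S ∉ chart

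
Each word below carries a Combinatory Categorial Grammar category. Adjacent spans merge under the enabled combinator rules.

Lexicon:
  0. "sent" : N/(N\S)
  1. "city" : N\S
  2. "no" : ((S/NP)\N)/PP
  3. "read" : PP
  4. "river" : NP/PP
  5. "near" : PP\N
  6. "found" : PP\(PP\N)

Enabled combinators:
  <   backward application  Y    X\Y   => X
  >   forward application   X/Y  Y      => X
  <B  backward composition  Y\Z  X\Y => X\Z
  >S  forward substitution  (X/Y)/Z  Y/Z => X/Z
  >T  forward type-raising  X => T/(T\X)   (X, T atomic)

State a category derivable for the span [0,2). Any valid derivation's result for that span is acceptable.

[0,7] S   >
  [0,4] S/NP   <
    [0,2] N   >
      [0,1] "sent" : N/(N\S)
      [1,2] "city" : N\S
    [2,4] (S/NP)\N   >
      [2,3] "no" : ((S/NP)\N)/PP
      [3,4] "read" : PP
  [4,7] NP   >
    [4,5] "river" : NP/PP
    [5,7] PP   <
      [5,6] "near" : PP\N
      [6,7] "found" : PP\(PP\N)

N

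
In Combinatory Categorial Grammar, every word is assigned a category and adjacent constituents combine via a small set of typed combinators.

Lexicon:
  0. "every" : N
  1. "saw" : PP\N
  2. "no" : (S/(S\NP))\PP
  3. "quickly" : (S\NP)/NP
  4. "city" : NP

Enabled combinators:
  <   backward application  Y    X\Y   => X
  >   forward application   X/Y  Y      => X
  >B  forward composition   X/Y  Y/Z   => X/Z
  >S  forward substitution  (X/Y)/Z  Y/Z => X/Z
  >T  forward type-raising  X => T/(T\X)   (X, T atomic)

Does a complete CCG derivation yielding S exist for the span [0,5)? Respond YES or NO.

YES

[0,5] S   >
  [0,3] S/(S\NP)   <
    [0,2] PP   >
      [0,1] PP/(PP\N)   >T
        [0,1] "every" : N
      [1,2] "saw" : PP\N
    [2,3] "no" : (S/(S\NP))\PP
  [3,5] S\NP   >
    [3,4] "quickly" : (S\NP)/NP
    [4,5] "city" : NP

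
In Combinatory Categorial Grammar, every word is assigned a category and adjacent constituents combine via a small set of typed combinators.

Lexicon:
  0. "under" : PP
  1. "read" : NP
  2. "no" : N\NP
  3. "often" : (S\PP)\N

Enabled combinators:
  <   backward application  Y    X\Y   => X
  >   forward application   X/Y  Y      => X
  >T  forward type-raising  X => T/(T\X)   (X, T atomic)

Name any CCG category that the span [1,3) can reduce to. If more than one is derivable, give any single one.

[0,4] S   >
  [0,1] S/(S\PP)   >T
    [0,1] "under" : PP
  [1,4] S\PP   <
    [1,3] N   >
      [1,2] N/(N\NP)   >T
        [1,2] "read" : NP
      [2,3] "no" : N\NP
    [3,4] "often" : (S\PP)\N

N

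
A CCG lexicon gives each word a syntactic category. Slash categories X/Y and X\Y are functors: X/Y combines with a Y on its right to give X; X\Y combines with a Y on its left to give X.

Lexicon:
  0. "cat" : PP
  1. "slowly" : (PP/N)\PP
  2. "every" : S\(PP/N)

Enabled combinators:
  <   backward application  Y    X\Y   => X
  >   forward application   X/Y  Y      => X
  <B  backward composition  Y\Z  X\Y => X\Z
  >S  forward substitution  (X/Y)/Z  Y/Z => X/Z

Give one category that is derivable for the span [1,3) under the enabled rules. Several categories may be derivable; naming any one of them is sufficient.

S\PP

[0,3] S   <
  [0,1] "cat" : PP
  [1,3] S\PP   <B
    [1,2] "slowly" : (PP/N)\PP
    [2,3] "every" : S\(PP/N)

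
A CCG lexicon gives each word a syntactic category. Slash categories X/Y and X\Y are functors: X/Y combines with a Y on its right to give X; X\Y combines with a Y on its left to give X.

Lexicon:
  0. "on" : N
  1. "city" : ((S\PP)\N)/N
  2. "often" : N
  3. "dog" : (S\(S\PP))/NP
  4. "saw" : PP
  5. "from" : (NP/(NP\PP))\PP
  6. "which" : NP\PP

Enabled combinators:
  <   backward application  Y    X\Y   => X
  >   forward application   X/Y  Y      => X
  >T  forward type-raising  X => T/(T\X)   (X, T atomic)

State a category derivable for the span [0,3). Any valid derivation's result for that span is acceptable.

[0,7] S   <
  [0,3] S\PP   <
    [0,1] "on" : N
    [1,3] (S\PP)\N   >
      [1,2] "city" : ((S\PP)\N)/N
      [2,3] "often" : N
  [3,7] S\(S\PP)   >
    [3,4] "dog" : (S\(S\PP))/NP
    [4,7] NP   >
      [4,6] NP/(NP\PP)   <
        [4,5] "saw" : PP
        [5,6] "from" : (NP/(NP\PP))\PP
      [6,7] "which" : NP\PP

S\PP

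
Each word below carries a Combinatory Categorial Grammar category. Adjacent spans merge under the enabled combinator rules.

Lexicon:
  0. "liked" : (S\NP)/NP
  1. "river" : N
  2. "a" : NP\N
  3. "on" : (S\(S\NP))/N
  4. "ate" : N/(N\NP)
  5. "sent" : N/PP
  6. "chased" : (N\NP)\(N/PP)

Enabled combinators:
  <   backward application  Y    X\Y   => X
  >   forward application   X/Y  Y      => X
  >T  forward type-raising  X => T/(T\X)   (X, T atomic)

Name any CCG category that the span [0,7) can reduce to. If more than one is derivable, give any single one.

[0,7] S   <
  [0,3] S\NP   >
    [0,1] "liked" : (S\NP)/NP
    [1,3] NP   <
      [1,2] "river" : N
      [2,3] "a" : NP\N
  [3,7] S\(S\NP)   >
    [3,4] "on" : (S\(S\NP))/N
    [4,7] N   >
      [4,5] "ate" : N/(N\NP)
      [5,7] N\NP   <
        [5,6] "sent" : N/PP
        [6,7] "chased" : (N\NP)\(N/PP)

S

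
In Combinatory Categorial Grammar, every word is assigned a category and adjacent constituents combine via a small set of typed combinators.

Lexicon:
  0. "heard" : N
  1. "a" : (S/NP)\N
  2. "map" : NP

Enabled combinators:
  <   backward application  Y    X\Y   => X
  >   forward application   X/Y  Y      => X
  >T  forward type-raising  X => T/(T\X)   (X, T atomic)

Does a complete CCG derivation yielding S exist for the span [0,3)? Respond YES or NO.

[0,3] S   >
  [0,2] S/NP   <
    [0,1] "heard" : N
    [1,2] "a" : (S/NP)\N
  [2,3] "map" : NP

YES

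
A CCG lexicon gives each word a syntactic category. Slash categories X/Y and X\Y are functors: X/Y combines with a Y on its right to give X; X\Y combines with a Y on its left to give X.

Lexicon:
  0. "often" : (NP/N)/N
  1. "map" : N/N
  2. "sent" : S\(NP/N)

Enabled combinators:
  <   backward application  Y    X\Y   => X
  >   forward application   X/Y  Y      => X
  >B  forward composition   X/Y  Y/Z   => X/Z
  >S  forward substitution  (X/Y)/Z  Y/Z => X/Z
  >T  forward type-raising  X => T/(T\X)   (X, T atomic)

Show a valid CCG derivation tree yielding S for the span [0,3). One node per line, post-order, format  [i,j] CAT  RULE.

[0,1] (NP/N)/N  lex  "often"
[1,2] N/N  lex  "map"
[0,2] NP/N  >S  k=1
[2,3] S\(NP/N)  lex  "sent"
[0,3] S  <  k=2

[0,3] S   <
  [0,2] NP/N   >S
    [0,1] "often" : (NP/N)/N
    [1,2] "map" : N/N
  [2,3] "sent" : S\(NP/N)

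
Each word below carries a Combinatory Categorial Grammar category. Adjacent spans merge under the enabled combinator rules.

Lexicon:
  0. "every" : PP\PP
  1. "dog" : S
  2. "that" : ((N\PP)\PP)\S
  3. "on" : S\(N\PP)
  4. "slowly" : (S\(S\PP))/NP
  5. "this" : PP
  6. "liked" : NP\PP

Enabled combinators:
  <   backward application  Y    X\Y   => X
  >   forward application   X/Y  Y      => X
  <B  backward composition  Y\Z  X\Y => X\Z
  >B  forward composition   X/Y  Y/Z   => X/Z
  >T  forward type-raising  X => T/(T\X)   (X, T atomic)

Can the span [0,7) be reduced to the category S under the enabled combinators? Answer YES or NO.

YES

[0,7] S   <
  [0,4] S\PP   <B
    [0,1] "every" : PP\PP
    [1,4] S\PP   <B
      [1,3] (N\PP)\PP   <
        [1,2] "dog" : S
        [2,3] "that" : ((N\PP)\PP)\S
      [3,4] "on" : S\(N\PP)
  [4,7] S\(S\PP)   >
    [4,5] "slowly" : (S\(S\PP))/NP
    [5,7] NP   <
      [5,6] "this" : PP
      [6,7] "liked" : NP\PP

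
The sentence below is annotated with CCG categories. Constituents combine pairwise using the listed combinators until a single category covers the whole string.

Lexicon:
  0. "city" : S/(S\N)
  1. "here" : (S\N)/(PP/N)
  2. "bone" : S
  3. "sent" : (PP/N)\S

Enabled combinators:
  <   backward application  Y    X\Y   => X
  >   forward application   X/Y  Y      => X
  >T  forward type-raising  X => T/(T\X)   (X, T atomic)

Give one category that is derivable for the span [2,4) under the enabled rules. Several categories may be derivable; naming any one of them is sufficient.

[0,4] S   >
  [0,1] "city" : S/(S\N)
  [1,4] S\N   >
    [1,2] "here" : (S\N)/(PP/N)
    [2,4] PP/N   <
      [2,3] "bone" : S
      [3,4] "sent" : (PP/N)\S

PP/N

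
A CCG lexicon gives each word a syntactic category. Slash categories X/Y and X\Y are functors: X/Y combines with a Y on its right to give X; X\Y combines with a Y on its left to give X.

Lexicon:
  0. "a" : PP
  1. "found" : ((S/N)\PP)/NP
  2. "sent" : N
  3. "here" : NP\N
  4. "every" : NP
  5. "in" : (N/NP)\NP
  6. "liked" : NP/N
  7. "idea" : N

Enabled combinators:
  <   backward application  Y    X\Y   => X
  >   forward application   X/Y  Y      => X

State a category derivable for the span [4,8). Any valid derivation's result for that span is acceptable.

N

[0,8] S   >
  [0,4] S/N   <
    [0,1] "a" : PP
    [1,4] (S/N)\PP   >
      [1,2] "found" : ((S/N)\PP)/NP
      [2,4] NP   <
        [2,3] "sent" : N
        [3,4] "here" : NP\N
  [4,8] N   >
    [4,6] N/NP   <
      [4,5] "every" : NP
      [5,6] "in" : (N/NP)\NP
    [6,8] NP   >
      [6,7] "liked" : NP/N
      [7,8] "idea" : N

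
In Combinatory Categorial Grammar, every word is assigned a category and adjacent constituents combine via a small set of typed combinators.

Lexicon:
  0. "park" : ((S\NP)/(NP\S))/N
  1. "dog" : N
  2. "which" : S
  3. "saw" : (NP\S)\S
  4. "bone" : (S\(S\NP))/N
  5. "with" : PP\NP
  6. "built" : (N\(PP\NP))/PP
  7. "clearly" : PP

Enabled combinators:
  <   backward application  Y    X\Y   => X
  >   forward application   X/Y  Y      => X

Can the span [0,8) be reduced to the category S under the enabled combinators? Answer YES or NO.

[0,8] S   <
  [0,4] S\NP   >
    [0,2] (S\NP)/(NP\S)   >
      [0,1] "park" : ((S\NP)/(NP\S))/N
      [1,2] "dog" : N
    [2,4] NP\S   <
      [2,3] "which" : S
      [3,4] "saw" : (NP\S)\S
  [4,8] S\(S\NP)   >
    [4,5] "bone" : (S\(S\NP))/N
    [5,8] N   <
      [5,6] "with" : PP\NP
      [6,8] N\(PP\NP)   >
        [6,7] "built" : (N\(PP\NP))/PP
        [7,8] "clearly" : PP

YES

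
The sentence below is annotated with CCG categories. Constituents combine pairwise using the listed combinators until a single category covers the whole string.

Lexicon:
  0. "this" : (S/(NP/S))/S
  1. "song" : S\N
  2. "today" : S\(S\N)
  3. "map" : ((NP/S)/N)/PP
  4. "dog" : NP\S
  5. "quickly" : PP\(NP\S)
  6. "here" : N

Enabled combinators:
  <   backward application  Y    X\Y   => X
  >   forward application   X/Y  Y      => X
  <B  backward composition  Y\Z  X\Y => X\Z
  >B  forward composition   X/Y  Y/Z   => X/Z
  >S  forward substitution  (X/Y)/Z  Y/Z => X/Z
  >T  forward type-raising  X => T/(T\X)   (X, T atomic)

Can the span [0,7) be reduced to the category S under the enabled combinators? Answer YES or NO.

YES

[0,7] S   >
  [0,3] S/(NP/S)   >
    [0,1] "this" : (S/(NP/S))/S
    [1,3] S   <
      [1,2] "song" : S\N
      [2,3] "today" : S\(S\N)
  [3,7] NP/S   >
    [3,6] (NP/S)/N   >
      [3,4] "map" : ((NP/S)/N)/PP
      [4,6] PP   <
        [4,5] "dog" : NP\S
        [5,6] "quickly" : PP\(NP\S)
    [6,7] "here" : N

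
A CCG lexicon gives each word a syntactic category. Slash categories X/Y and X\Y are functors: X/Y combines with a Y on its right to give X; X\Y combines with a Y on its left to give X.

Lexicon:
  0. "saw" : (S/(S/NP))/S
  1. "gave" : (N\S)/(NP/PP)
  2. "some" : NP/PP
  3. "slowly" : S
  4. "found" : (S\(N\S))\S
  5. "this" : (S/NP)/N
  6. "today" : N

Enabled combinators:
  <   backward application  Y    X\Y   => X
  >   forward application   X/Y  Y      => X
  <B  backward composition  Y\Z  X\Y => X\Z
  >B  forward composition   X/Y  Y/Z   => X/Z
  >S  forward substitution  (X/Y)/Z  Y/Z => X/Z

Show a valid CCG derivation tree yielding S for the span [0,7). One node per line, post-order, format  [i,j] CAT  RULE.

[0,7] S   >
  [0,5] S/(S/NP)   >
    [0,1] "saw" : (S/(S/NP))/S
    [1,5] S   <
      [1,3] N\S   >
        [1,2] "gave" : (N\S)/(NP/PP)
        [2,3] "some" : NP/PP
      [3,5] S\(N\S)   <
        [3,4] "slowly" : S
        [4,5] "found" : (S\(N\S))\S
  [5,7] S/NP   >
    [5,6] "this" : (S/NP)/N
    [6,7] "today" : N

[0,1] (S/(S/NP))/S  lex  "saw"
[1,2] (N\S)/(NP/PP)  lex  "gave"
[2,3] NP/PP  lex  "some"
[1,3] N\S  >  k=2
[3,4] S  lex  "slowly"
[4,5] (S\(N\S))\S  lex  "found"
[3,5] S\(N\S)  <  k=4
[1,5] S  <  k=3
[0,5] S/(S/NP)  >  k=1
[5,6] (S/NP)/N  lex  "this"
[6,7] N  lex  "today"
[5,7] S/NP  >  k=6
[0,7] S  >  k=5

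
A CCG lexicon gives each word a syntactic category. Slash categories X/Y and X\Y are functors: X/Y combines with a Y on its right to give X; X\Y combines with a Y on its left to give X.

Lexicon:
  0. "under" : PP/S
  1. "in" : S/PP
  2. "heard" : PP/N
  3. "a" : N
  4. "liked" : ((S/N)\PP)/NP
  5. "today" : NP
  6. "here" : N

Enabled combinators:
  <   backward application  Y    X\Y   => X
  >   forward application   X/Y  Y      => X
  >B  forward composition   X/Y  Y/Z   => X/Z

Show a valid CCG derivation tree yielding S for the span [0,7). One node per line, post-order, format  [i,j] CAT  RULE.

[0,7] S   >
  [0,6] S/N   <
    [0,4] PP   >
      [0,3] PP/N   >B
        [0,2] PP/PP   >B
          [0,1] "under" : PP/S
          [1,2] "in" : S/PP
        [2,3] "heard" : PP/N
      [3,4] "a" : N
    [4,6] (S/N)\PP   >
      [4,5] "liked" : ((S/N)\PP)/NP
      [5,6] "today" : NP
  [6,7] "here" : N

[0,1] PP/S  lex  "under"
[1,2] S/PP  lex  "in"
[0,2] PP/PP  >B  k=1
[2,3] PP/N  lex  "heard"
[0,3] PP/N  >B  k=2
[3,4] N  lex  "a"
[0,4] PP  >  k=3
[4,5] ((S/N)\PP)/NP  lex  "liked"
[5,6] NP  lex  "today"
[4,6] (S/N)\PP  >  k=5
[0,6] S/N  <  k=4
[6,7] N  lex  "here"
[0,7] S  >  k=6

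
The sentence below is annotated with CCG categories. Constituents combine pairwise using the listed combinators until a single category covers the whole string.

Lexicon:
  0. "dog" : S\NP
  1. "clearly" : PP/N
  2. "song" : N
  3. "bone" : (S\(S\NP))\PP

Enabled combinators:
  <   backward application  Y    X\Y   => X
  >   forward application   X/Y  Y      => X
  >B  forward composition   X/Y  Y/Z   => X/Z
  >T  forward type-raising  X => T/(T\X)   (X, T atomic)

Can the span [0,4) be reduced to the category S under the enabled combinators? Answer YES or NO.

YES

[0,4] S   <
  [0,1] "dog" : S\NP
  [1,4] S\(S\NP)   <
    [1,3] PP   >
      [1,2] "clearly" : PP/N
      [2,3] "song" : N
    [3,4] "bone" : (S\(S\NP))\PP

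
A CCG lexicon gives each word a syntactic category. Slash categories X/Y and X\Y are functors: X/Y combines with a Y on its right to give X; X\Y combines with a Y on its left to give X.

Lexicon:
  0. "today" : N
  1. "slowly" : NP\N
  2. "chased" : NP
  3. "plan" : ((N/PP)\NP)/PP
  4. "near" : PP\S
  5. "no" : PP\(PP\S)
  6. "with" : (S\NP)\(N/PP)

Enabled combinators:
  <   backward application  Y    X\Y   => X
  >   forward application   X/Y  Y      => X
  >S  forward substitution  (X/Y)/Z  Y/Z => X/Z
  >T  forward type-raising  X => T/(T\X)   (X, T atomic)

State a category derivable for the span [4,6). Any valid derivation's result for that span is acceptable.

[0,7] S   <
  [0,2] NP   >
    [0,1] NP/(NP\N)   >T
      [0,1] "today" : N
    [1,2] "slowly" : NP\N
  [2,7] S\NP   <
    [2,6] N/PP   <
      [2,3] "chased" : NP
      [3,6] (N/PP)\NP   >
        [3,4] "plan" : ((N/PP)\NP)/PP
        [4,6] PP   <
          [4,5] "near" : PP\S
          [5,6] "no" : PP\(PP\S)
    [6,7] "with" : (S\NP)\(N/PP)

PP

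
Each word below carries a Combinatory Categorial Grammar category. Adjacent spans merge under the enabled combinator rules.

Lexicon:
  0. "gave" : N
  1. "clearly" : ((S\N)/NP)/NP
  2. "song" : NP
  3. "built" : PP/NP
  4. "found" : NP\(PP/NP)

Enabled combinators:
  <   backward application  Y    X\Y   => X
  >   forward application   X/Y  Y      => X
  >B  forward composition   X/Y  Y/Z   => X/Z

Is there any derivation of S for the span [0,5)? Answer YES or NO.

YES

[0,5] S   <
  [0,1] "gave" : N
  [1,5] S\N   >
    [1,3] (S\N)/NP   >
      [1,2] "clearly" : ((S\N)/NP)/NP
      [2,3] "song" : NP
    [3,5] NP   <
      [3,4] "built" : PP/NP
      [4,5] "found" : NP\(PP/NP)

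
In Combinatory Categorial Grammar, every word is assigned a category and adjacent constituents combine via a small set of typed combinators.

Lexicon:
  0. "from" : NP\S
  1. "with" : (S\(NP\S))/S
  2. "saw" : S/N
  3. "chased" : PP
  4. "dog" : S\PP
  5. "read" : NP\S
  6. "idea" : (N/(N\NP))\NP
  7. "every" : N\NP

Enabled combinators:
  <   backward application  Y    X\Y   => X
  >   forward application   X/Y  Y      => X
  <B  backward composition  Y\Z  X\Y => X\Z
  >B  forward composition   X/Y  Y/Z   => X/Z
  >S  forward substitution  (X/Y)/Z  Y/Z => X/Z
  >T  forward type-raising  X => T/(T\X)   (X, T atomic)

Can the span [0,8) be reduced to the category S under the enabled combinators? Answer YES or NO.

[0,8] S   <
  [0,1] "from" : NP\S
  [1,8] S\(NP\S)   >
    [1,2] "with" : (S\(NP\S))/S
    [2,8] S   >
      [2,3] "saw" : S/N
      [3,8] N   >
        [3,7] N/(N\NP)   <
          [3,6] NP   <
            [3,4] "chased" : PP
            [4,6] NP\PP   <B
              [4,5] "dog" : S\PP
              [5,6] "read" : NP\S
          [6,7] "idea" : (N/(N\NP))\NP
        [7,8] "every" : N\NP

YES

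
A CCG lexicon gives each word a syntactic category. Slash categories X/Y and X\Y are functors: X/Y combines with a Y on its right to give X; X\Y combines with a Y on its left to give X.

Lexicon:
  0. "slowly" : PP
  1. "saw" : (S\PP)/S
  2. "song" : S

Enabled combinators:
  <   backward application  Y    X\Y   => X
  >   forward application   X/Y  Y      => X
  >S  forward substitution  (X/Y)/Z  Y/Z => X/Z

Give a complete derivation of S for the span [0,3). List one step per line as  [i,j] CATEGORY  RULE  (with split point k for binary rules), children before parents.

[0,1] PP  lex  "slowly"
[1,2] (S\PP)/S  lex  "saw"
[2,3] S  lex  "song"
[1,3] S\PP  >  k=2
[0,3] S  <  k=1

[0,3] S   <
  [0,1] "slowly" : PP
  [1,3] S\PP   >
    [1,2] "saw" : (S\PP)/S
    [2,3] "song" : S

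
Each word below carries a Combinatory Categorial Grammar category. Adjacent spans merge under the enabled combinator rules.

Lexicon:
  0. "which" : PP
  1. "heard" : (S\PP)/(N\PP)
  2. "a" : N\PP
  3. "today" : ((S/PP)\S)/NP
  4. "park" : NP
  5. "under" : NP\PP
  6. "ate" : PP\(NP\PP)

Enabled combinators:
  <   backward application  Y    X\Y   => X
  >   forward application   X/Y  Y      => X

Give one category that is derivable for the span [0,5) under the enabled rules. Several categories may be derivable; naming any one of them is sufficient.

[0,7] S   >
  [0,5] S/PP   <
    [0,3] S   <
      [0,1] "which" : PP
      [1,3] S\PP   >
        [1,2] "heard" : (S\PP)/(N\PP)
        [2,3] "a" : N\PP
    [3,5] (S/PP)\S   >
      [3,4] "today" : ((S/PP)\S)/NP
      [4,5] "park" : NP
  [5,7] PP   <
    [5,6] "under" : NP\PP
    [6,7] "ate" : PP\(NP\PP)

S/PP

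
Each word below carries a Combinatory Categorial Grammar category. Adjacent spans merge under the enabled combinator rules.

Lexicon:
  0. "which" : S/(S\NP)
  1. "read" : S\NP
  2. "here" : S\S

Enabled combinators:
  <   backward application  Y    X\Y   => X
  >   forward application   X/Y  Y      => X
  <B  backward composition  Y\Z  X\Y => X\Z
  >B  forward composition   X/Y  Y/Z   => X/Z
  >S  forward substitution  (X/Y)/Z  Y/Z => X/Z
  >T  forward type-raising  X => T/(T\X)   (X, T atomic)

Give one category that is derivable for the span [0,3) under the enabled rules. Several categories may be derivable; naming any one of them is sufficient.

S

[0,3] S   >
  [0,1] "which" : S/(S\NP)
  [1,3] S\NP   <B
    [1,2] "read" : S\NP
    [2,3] "here" : S\S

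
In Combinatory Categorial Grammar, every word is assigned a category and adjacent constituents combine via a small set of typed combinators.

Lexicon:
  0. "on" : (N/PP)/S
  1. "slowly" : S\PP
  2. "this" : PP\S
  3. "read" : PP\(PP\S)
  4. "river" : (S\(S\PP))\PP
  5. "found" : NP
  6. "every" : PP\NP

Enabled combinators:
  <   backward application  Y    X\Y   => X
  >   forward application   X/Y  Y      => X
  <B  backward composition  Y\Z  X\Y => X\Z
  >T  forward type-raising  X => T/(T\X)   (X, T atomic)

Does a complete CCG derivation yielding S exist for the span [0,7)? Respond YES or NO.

NO

(N/PP)/S S\PP PP\S PP\(PP\S) (S\(S\PP))\PP NP PP\NP
CKY chart[0,7] = {N, N/(N\N), NP/(NP\N), PP/(PP\N), S/(S\N)}; S ∉ chart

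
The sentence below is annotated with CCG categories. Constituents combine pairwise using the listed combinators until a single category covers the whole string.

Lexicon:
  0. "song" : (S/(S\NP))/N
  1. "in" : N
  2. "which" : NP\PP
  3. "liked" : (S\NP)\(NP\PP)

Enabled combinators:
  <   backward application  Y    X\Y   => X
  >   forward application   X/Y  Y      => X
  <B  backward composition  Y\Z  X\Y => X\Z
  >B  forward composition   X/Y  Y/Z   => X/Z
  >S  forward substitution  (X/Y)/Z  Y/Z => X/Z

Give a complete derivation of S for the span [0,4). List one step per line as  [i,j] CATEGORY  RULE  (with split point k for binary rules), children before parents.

[0,1] (S/(S\NP))/N  lex  "song"
[1,2] N  lex  "in"
[0,2] S/(S\NP)  >  k=1
[2,3] NP\PP  lex  "which"
[3,4] (S\NP)\(NP\PP)  lex  "liked"
[2,4] S\NP  <  k=3
[0,4] S  >  k=2

[0,4] S   >
  [0,2] S/(S\NP)   >
    [0,1] "song" : (S/(S\NP))/N
    [1,2] "in" : N
  [2,4] S\NP   <
    [2,3] "which" : NP\PP
    [3,4] "liked" : (S\NP)\(NP\PP)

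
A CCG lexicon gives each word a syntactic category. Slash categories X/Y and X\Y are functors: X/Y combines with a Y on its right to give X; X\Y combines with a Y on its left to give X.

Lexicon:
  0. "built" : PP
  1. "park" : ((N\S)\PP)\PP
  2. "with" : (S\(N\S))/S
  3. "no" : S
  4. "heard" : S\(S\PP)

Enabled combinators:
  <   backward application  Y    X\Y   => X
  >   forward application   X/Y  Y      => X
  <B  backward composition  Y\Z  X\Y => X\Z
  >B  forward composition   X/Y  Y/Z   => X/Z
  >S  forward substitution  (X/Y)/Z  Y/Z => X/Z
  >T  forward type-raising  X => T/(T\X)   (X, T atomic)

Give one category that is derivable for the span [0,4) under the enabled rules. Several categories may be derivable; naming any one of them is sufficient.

[0,5] S   <
  [0,4] S\PP   <B
    [0,2] (N\S)\PP   <
      [0,1] "built" : PP
      [1,2] "park" : ((N\S)\PP)\PP
    [2,4] S\(N\S)   >
      [2,3] "with" : (S\(N\S))/S
      [3,4] "no" : S
  [4,5] "heard" : S\(S\PP)

S\PP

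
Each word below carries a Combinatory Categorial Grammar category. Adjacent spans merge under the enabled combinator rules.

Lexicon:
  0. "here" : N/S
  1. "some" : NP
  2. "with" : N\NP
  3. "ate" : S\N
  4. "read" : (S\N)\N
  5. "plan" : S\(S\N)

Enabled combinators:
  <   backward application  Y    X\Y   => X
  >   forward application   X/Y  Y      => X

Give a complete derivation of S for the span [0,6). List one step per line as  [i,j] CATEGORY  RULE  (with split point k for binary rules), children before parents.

[0,6] S   <
  [0,5] S\N   <
    [0,4] N   >
      [0,1] "here" : N/S
      [1,4] S   <
        [1,3] N   <
          [1,2] "some" : NP
          [2,3] "with" : N\NP
        [3,4] "ate" : S\N
    [4,5] "read" : (S\N)\N
  [5,6] "plan" : S\(S\N)

[0,1] N/S  lex  "here"
[1,2] NP  lex  "some"
[2,3] N\NP  lex  "with"
[1,3] N  <  k=2
[3,4] S\N  lex  "ate"
[1,4] S  <  k=3
[0,4] N  >  k=1
[4,5] (S\N)\N  lex  "read"
[0,5] S\N  <  k=4
[5,6] S\(S\N)  lex  "plan"
[0,6] S  <  k=5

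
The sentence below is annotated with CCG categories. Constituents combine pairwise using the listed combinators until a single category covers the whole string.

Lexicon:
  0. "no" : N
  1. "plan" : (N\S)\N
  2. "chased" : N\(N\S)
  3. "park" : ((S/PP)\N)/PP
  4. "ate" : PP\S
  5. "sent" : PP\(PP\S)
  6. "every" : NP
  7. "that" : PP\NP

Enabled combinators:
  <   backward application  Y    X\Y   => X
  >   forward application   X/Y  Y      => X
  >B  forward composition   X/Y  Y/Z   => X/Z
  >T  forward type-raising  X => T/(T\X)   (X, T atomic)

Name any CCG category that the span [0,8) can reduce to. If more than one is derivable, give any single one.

[0,8] S   >
  [0,6] S/PP   <
    [0,3] N   <
      [0,2] N\S   <
        [0,1] "no" : N
        [1,2] "plan" : (N\S)\N
      [2,3] "chased" : N\(N\S)
    [3,6] (S/PP)\N   >
      [3,4] "park" : ((S/PP)\N)/PP
      [4,6] PP   <
        [4,5] "ate" : PP\S
        [5,6] "sent" : PP\(PP\S)
  [6,8] PP   <
    [6,7] "every" : NP
    [7,8] "that" : PP\NP

S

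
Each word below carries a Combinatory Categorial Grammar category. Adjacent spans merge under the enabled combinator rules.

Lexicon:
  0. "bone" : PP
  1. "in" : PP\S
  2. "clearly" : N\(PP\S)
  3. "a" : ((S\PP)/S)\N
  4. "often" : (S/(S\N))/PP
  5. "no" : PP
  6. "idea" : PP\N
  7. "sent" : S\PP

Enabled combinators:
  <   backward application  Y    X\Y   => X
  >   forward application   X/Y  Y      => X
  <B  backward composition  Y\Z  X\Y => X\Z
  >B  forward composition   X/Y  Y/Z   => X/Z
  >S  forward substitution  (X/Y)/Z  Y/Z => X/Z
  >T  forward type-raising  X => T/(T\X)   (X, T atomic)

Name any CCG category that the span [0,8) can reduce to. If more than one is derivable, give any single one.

S

[0,8] S   >
  [0,1] S/(S\PP)   >T
    [0,1] "bone" : PP
  [1,8] S\PP   >
    [1,4] (S\PP)/S   <
      [1,3] N   <
        [1,2] "in" : PP\S
        [2,3] "clearly" : N\(PP\S)
      [3,4] "a" : ((S\PP)/S)\N
    [4,8] S   >
      [4,6] S/(S\N)   >
        [4,5] "often" : (S/(S\N))/PP
        [5,6] "no" : PP
      [6,8] S\N   <B
        [6,7] "idea" : PP\N
        [7,8] "sent" : S\PP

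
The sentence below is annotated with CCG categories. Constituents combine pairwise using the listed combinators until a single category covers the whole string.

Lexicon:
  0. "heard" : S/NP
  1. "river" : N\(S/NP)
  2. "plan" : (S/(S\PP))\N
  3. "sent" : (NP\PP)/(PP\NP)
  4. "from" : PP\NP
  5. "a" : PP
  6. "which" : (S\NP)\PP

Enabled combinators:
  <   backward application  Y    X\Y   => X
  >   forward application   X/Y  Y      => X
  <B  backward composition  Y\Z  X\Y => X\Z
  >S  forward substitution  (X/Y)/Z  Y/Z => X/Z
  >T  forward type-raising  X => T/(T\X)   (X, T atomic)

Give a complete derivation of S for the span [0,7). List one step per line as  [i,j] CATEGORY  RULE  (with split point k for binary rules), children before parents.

[0,1] S/NP  lex  "heard"
[1,2] N\(S/NP)  lex  "river"
[0,2] N  <  k=1
[2,3] (S/(S\PP))\N  lex  "plan"
[0,3] S/(S\PP)  <  k=2
[3,4] (NP\PP)/(PP\NP)  lex  "sent"
[4,5] PP\NP  lex  "from"
[3,5] NP\PP  >  k=4
[5,6] PP  lex  "a"
[6,7] (S\NP)\PP  lex  "which"
[5,7] S\NP  <  k=6
[3,7] S\PP  <B  k=5
[0,7] S  >  k=3

[0,7] S   >
  [0,3] S/(S\PP)   <
    [0,2] N   <
      [0,1] "heard" : S/NP
      [1,2] "river" : N\(S/NP)
    [2,3] "plan" : (S/(S\PP))\N
  [3,7] S\PP   <B
    [3,5] NP\PP   >
      [3,4] "sent" : (NP\PP)/(PP\NP)
      [4,5] "from" : PP\NP
    [5,7] S\NP   <
      [5,6] "a" : PP
      [6,7] "which" : (S\NP)\PP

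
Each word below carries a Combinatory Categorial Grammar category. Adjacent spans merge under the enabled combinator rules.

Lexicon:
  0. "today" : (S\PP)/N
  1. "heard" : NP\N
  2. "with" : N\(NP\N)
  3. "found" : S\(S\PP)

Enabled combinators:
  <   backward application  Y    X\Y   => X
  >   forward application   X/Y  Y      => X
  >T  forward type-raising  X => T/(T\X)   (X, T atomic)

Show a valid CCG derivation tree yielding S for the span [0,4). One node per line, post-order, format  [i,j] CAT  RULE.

[0,1] (S\PP)/N  lex  "today"
[1,2] NP\N  lex  "heard"
[2,3] N\(NP\N)  lex  "with"
[1,3] N  <  k=2
[0,3] S\PP  >  k=1
[3,4] S\(S\PP)  lex  "found"
[0,4] S  <  k=3

[0,4] S   <
  [0,3] S\PP   >
    [0,1] "today" : (S\PP)/N
    [1,3] N   <
      [1,2] "heard" : NP\N
      [2,3] "with" : N\(NP\N)
  [3,4] "found" : S\(S\PP)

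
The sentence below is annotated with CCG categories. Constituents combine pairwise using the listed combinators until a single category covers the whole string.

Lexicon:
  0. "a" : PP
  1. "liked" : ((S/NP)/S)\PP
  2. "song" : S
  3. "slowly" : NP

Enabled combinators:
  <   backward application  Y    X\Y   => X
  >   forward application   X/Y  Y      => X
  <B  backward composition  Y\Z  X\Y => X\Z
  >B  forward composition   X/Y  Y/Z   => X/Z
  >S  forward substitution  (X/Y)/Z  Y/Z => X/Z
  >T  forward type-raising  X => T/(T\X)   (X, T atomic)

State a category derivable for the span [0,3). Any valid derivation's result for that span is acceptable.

S/NP

[0,4] S   >
  [0,3] S/NP   >
    [0,2] (S/NP)/S   <
      [0,1] "a" : PP
      [1,2] "liked" : ((S/NP)/S)\PP
    [2,3] "song" : S
  [3,4] "slowly" : NP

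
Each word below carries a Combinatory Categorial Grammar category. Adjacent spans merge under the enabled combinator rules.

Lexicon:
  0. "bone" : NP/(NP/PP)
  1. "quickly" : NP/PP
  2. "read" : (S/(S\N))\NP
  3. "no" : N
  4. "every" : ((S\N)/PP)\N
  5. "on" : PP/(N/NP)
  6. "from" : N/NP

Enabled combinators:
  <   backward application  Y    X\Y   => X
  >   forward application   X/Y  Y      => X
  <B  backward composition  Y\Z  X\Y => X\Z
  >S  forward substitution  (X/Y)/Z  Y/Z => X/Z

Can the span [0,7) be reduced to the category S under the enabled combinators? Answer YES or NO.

YES

[0,7] S   >
  [0,3] S/(S\N)   <
    [0,2] NP   >
      [0,1] "bone" : NP/(NP/PP)
      [1,2] "quickly" : NP/PP
    [2,3] "read" : (S/(S\N))\NP
  [3,7] S\N   >
    [3,5] (S\N)/PP   <
      [3,4] "no" : N
      [4,5] "every" : ((S\N)/PP)\N
    [5,7] PP   >
      [5,6] "on" : PP/(N/NP)
      [6,7] "from" : N/NP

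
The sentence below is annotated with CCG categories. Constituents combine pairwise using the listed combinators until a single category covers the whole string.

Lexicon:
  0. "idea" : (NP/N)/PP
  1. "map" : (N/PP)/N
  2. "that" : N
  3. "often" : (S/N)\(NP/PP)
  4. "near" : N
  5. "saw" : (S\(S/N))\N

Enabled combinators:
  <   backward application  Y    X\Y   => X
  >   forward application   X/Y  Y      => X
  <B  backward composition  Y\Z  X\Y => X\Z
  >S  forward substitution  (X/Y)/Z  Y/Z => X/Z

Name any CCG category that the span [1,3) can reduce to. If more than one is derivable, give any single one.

N/PP

[0,6] S   <
  [0,4] S/N   <
    [0,3] NP/PP   >S
      [0,1] "idea" : (NP/N)/PP
      [1,3] N/PP   >
        [1,2] "map" : (N/PP)/N
        [2,3] "that" : N
    [3,4] "often" : (S/N)\(NP/PP)
  [4,6] S\(S/N)   <
    [4,5] "near" : N
    [5,6] "saw" : (S\(S/N))\N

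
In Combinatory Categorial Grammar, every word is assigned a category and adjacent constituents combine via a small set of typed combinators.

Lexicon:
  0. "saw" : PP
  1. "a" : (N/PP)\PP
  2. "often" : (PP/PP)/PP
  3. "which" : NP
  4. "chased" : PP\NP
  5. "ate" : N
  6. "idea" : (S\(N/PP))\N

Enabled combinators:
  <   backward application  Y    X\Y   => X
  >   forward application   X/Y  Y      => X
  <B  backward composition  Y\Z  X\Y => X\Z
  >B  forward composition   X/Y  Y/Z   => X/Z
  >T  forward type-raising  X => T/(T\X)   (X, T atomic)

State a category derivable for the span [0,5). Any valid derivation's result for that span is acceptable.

[0,7] S   <
  [0,5] N/PP   >B
    [0,2] N/PP   <
      [0,1] "saw" : PP
      [1,2] "a" : (N/PP)\PP
    [2,5] PP/PP   >
      [2,3] "often" : (PP/PP)/PP
      [3,5] PP   >
        [3,4] PP/(PP\NP)   >T
          [3,4] "which" : NP
        [4,5] "chased" : PP\NP
  [5,7] S\(N/PP)   <
    [5,6] "ate" : N
    [6,7] "idea" : (S\(N/PP))\N

N/PP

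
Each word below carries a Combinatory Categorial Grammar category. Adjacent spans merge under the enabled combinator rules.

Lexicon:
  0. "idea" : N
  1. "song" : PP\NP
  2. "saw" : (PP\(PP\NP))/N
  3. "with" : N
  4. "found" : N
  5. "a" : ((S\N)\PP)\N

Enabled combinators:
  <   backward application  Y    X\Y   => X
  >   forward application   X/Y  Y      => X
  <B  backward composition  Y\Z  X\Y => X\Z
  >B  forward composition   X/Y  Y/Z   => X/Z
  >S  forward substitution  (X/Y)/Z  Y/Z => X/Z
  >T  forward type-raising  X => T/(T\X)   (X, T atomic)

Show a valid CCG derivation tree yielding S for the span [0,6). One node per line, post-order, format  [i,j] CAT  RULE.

[0,1] N  lex  "idea"
[0,1] S/(S\N)  >T
[1,2] PP\NP  lex  "song"
[2,3] (PP\(PP\NP))/N  lex  "saw"
[3,4] N  lex  "with"
[2,4] PP\(PP\NP)  >  k=3
[1,4] PP  <  k=2
[4,5] N  lex  "found"
[5,6] ((S\N)\PP)\N  lex  "a"
[4,6] (S\N)\PP  <  k=5
[1,6] S\N  <  k=4
[0,6] S  >  k=1

[0,6] S   >
  [0,1] S/(S\N)   >T
    [0,1] "idea" : N
  [1,6] S\N   <
    [1,4] PP   <
      [1,2] "song" : PP\NP
      [2,4] PP\(PP\NP)   >
        [2,3] "saw" : (PP\(PP\NP))/N
        [3,4] "with" : N
    [4,6] (S\N)\PP   <
      [4,5] "found" : N
      [5,6] "a" : ((S\N)\PP)\N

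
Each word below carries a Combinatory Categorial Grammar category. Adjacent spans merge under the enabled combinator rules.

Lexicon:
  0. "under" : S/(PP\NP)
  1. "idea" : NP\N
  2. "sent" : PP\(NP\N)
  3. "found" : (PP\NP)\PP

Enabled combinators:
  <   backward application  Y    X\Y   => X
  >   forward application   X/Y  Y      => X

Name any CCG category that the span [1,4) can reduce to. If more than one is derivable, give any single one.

PP\NP

[0,4] S   >
  [0,1] "under" : S/(PP\NP)
  [1,4] PP\NP   <
    [1,3] PP   <
      [1,2] "idea" : NP\N
      [2,3] "sent" : PP\(NP\N)
    [3,4] "found" : (PP\NP)\PP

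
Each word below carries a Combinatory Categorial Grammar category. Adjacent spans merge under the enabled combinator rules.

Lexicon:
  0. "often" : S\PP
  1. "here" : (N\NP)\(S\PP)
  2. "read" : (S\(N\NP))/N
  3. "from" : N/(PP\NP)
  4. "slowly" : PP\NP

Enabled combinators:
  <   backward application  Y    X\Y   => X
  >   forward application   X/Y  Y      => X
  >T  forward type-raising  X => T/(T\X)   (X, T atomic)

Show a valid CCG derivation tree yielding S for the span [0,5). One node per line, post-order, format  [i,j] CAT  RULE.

[0,5] S   <
  [0,2] N\NP   <
    [0,1] "often" : S\PP
    [1,2] "here" : (N\NP)\(S\PP)
  [2,5] S\(N\NP)   >
    [2,3] "read" : (S\(N\NP))/N
    [3,5] N   >
      [3,4] "from" : N/(PP\NP)
      [4,5] "slowly" : PP\NP

[0,1] S\PP  lex  "often"
[1,2] (N\NP)\(S\PP)  lex  "here"
[0,2] N\NP  <  k=1
[2,3] (S\(N\NP))/N  lex  "read"
[3,4] N/(PP\NP)  lex  "from"
[4,5] PP\NP  lex  "slowly"
[3,5] N  >  k=4
[2,5] S\(N\NP)  >  k=3
[0,5] S  <  k=2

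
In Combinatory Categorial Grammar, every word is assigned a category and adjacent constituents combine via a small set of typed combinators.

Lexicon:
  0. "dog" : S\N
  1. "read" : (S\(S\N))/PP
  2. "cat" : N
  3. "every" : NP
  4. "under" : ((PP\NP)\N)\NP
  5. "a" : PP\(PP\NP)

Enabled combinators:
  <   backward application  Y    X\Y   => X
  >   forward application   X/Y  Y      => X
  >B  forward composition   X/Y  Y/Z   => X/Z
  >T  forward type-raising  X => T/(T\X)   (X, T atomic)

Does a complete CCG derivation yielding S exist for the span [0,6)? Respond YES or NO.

YES

[0,6] S   <
  [0,1] "dog" : S\N
  [1,6] S\(S\N)   >
    [1,2] "read" : (S\(S\N))/PP
    [2,6] PP   <
      [2,5] PP\NP   <
        [2,3] "cat" : N
        [3,5] (PP\NP)\N   <
          [3,4] "every" : NP
          [4,5] "under" : ((PP\NP)\N)\NP
      [5,6] "a" : PP\(PP\NP)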